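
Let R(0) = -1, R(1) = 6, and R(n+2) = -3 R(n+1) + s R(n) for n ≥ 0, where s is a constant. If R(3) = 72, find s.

R(2) = -18 - s
R(3) = 54 + 9s
So 54 + 9s = 72, giving s = 2.

2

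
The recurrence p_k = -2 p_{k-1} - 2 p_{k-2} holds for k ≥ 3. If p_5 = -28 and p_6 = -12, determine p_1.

7

Rearranging, p_{k-2} = (p_k + 2 p_{k-1}) / -2.
p_4 = (-12 + 2(-28)) / -2 = -68/-2 = 34
p_3 = (-28 + 2(34)) / -2 = 40/-2 = -20
p_2 = (34 + 2(-20)) / -2 = -6/-2 = 3
p_1 = (-20 + 2(3)) / -2 = -14/-2 = 7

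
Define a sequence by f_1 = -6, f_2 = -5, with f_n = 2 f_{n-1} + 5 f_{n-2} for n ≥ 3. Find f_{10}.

f_3 = 2*(-5) + 5*(-6) = -40
f_4 = 2*(-40) + 5*(-5) = -105
f_5 = 2*(-105) + 5*(-40) = -410
f_6 = 2*(-410) + 5*(-105) = -1345
f_7 = 2*(-1345) + 5*(-410) = -4740
f_8 = 2*(-4740) + 5*(-1345) = -16205
f_9 = 2*(-16205) + 5*(-4740) = -56110
f_{10} = 2*(-56110) + 5*(-16205) = -193245

-193245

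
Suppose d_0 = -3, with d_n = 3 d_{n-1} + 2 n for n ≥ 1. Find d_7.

-3289

d_1 = 3·(-3) + 2 = -7
d_2 = 3·(-7) + 4 = -17
d_3 = 3·(-17) + 6 = -45
d_4 = 3·(-45) + 8 = -127
d_5 = 3·(-127) + 10 = -371
d_6 = 3·(-371) + 12 = -1101
d_7 = 3·(-1101) + 14 = -3289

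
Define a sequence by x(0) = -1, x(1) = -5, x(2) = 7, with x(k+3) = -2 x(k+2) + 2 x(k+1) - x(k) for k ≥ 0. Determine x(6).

x(3) = -2*7 + 2*(-5) - (-1) = -23
x(4) = -2*(-23) + 2*7 - (-5) = 65
x(5) = -2*65 + 2*(-23) - 7 = -183
x(6) = -2*(-183) + 2*65 - (-23) = 519

519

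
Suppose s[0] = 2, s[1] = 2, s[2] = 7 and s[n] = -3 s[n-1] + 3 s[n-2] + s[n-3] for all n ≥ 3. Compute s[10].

s[3] = -3*7 + 3*2 + 2 = -13
s[4] = -3*(-13) + 3*7 + 2 = 62
s[5] = -3*62 + 3*(-13) + 7 = -218
s[6] = -3*(-218) + 3*62 + (-13) = 827
s[7] = -3*827 + 3*(-218) + 62 = -3073
s[8] = -3*(-3073) + 3*827 + (-218) = 11482
s[9] = -3*11482 + 3*(-3073) + 827 = -42838
s[10] = -3*(-42838) + 3*11482 + (-3073) = 159887

159887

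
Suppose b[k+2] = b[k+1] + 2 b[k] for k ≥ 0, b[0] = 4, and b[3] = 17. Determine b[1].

Let b[1] = y.
b[2] = 8 + y
b[3] = 8 + 3y
So 8 + 3y = 17, giving y = 3.

3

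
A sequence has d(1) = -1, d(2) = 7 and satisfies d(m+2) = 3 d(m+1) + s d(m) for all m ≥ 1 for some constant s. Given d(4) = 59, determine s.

-1

d(3) = 21 - s
d(4) = 63 + 4s
So 63 + 4s = 59, giving s = -1.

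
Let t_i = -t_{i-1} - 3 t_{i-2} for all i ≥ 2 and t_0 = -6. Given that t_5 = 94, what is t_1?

4

Let t_1 = z.
t_2 = 18 - z
t_3 = -18 - 2z
t_4 = -36 + 5z
t_5 = 90 + z
So 90 + z = 94, giving z = 4.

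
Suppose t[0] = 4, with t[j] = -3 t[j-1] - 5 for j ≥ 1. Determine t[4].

t[1] = -3*4 - 5 = -17
t[2] = -3*(-17) - 5 = 46
t[3] = -3*46 - 5 = -143
t[4] = -3*(-143) - 5 = 424

424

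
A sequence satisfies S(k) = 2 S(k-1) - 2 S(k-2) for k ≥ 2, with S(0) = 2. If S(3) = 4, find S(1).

6

Let S(1) = v.
S(2) = -4 + 2v
S(3) = -8 + 2v
So -8 + 2v = 4, giving v = 6.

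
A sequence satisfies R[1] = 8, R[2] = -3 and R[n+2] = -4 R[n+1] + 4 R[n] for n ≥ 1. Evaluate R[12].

-56597504

R[3] = -4·(-3) + 4·8 = 44
R[4] = -4·44 + 4·(-3) = -188
R[5] = -4·(-188) + 4·44 = 928
R[6] = -4·928 + 4·(-188) = -4464
R[7] = -4·(-4464) + 4·928 = 21568
R[8] = -4·21568 + 4·(-4464) = -104128
R[9] = -4·(-104128) + 4·21568 = 502784
R[10] = -4·502784 + 4·(-104128) = -2427648
R[11] = -4·(-2427648) + 4·502784 = 11721728
R[12] = -4·11721728 + 4·(-2427648) = -56597504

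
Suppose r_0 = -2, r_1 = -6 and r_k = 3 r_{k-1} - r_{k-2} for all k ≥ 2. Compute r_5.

-288

r_2 = 3*(-6) - (-2) = -16
r_3 = 3*(-16) - (-6) = -42
r_4 = 3*(-42) - (-16) = -110
r_5 = 3*(-110) - (-42) = -288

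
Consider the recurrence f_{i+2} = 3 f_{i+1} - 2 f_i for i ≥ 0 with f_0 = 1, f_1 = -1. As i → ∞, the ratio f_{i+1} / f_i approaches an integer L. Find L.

2

The characteristic equation is r^2 - 3r + 2 = 0, which factors as (r - 2)(r - 1) = 0.
So the roots are 2 and 1. Since |2| > |1| and the coefficient of 2^i is non-zero, the ratio tends to 2.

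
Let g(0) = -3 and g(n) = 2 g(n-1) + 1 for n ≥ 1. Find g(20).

The fixed point is 1/(1 - 2) = -1, so g(n) + 1 = 2(g(n-1) + 1).
Hence g(n) = -2·2^n - 1.
g(20) = -2·2^{20} - 1 = -2·1048576 - 1 = -2097153.

-2097153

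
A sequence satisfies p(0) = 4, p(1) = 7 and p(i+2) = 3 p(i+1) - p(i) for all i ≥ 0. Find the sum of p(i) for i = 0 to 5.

488

p(2) = 3(7) - 4 = 17
p(3) = 3(17) - 7 = 44
p(4) = 3(44) - 17 = 115
p(5) = 3(115) - 44 = 301
Sum = 4 + 7 + 17 + 44 + 115 + 301 = 488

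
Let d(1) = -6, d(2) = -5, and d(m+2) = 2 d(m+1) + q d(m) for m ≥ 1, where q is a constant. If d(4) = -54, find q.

2

d(3) = -10 - 6q
d(4) = -20 - 17q
So -20 - 17q = -54, giving q = 2.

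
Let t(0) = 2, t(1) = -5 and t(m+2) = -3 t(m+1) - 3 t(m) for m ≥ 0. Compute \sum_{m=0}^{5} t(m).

12

t(2) = -3*(-5) - 3*2 = 9
t(3) = -3*9 - 3*(-5) = -12
t(4) = -3*(-12) - 3*9 = 9
t(5) = -3*9 - 3*(-12) = 9
Sum = 2 + (-5) + 9 + (-12) + 9 + 9 = 12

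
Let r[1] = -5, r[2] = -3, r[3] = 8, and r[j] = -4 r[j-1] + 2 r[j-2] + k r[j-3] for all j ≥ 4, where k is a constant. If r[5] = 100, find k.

r[4] = -38 - 5k
r[5] = 168 + 17k
So 168 + 17k = 100, giving k = -4.

-4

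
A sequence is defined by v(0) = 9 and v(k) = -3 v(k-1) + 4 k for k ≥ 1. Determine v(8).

54137

v(1) = -3*9 + 4 = -23
v(2) = -3*(-23) + 8 = 77
v(3) = -3*77 + 12 = -219
v(4) = -3*(-219) + 16 = 673
v(5) = -3*673 + 20 = -1999
v(6) = -3*(-1999) + 24 = 6021
v(7) = -3*6021 + 28 = -18035
v(8) = -3*(-18035) + 32 = 54137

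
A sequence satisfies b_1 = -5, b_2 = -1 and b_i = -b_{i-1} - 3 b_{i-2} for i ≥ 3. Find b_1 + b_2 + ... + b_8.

b_3 = -(-1) - 3·(-5) = 16
b_4 = -16 - 3·(-1) = -13
b_5 = -(-13) - 3·16 = -35
b_6 = -(-35) - 3·(-13) = 74
b_7 = -74 - 3·(-35) = 31
b_8 = -31 - 3·74 = -253
Sum = (-5) + (-1) + 16 + (-13) + (-35) + 74 + 31 + (-253) = -186

-186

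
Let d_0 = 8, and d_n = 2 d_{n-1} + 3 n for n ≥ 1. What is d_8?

d_1 = 2·8 + 3 = 19
d_2 = 2·19 + 6 = 44
d_3 = 2·44 + 9 = 97
d_4 = 2·97 + 12 = 206
d_5 = 2·206 + 15 = 427
d_6 = 2·427 + 18 = 872
d_7 = 2·872 + 21 = 1765
d_8 = 2·1765 + 24 = 3554

3554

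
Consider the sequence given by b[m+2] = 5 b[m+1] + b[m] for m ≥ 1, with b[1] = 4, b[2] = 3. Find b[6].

2643

b[3] = 5*3 + 4 = 19
b[4] = 5*19 + 3 = 98
b[5] = 5*98 + 19 = 509
b[6] = 5*509 + 98 = 2643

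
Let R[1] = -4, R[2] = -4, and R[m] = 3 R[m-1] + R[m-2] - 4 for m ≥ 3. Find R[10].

-90116

R[3] = 3·(-4) + (-4) - 4 = -20
R[4] = 3·(-20) + (-4) - 4 = -68
R[5] = 3·(-68) + (-20) - 4 = -228
R[6] = 3·(-228) + (-68) - 4 = -756
R[7] = 3·(-756) + (-228) - 4 = -2500
R[8] = 3·(-2500) + (-756) - 4 = -8260
R[9] = 3·(-8260) + (-2500) - 4 = -27284
R[10] = 3·(-27284) + (-8260) - 4 = -90116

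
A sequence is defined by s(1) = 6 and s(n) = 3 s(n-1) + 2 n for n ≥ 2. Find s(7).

6188

s(2) = 3*6 + 4 = 22
s(3) = 3*22 + 6 = 72
s(4) = 3*72 + 8 = 224
s(5) = 3*224 + 10 = 682
s(6) = 3*682 + 12 = 2058
s(7) = 3*2058 + 14 = 6188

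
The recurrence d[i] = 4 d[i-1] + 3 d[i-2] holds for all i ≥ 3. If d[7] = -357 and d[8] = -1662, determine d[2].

Rearranging, d[i-2] = (d[i] - 4 d[i-1]) / 3.
d[6] = (-1662 - 4*(-357)) / 3 = -234/3 = -78
d[5] = (-357 - 4*(-78)) / 3 = -45/3 = -15
d[4] = (-78 - 4*(-15)) / 3 = -18/3 = -6
d[3] = (-15 - 4*(-6)) / 3 = 9/3 = 3
d[2] = (-6 - 4*3) / 3 = -18/3 = -6

-6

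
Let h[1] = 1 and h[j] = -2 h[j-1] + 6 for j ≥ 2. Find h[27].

-67108862

The fixed point is 6/(1 + 2) = 2, so h[j] - 2 = -2(h[j-1] - 2).
Hence h[j] = -1·(-2)^{j-1} + 2.
h[27] = -1·(-2)^{26} + 2 = -1·67108864 + 2 = -67108862.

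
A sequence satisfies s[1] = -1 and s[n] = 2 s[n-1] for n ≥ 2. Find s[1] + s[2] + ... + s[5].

s[2] = 2·(-1) = -2
s[3] = 2·(-2) = -4
s[4] = 2·(-4) = -8
s[5] = 2·(-8) = -16
Sum = (-1) + (-2) + (-4) + (-8) + (-16) = -31

-31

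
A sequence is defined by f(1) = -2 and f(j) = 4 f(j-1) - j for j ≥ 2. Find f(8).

f(2) = 4·(-2) - 2 = -10
f(3) = 4·(-10) - 3 = -43
f(4) = 4·(-43) - 4 = -176
f(5) = 4·(-176) - 5 = -709
f(6) = 4·(-709) - 6 = -2842
f(7) = 4·(-2842) - 7 = -11375
f(8) = 4·(-11375) - 8 = -45508

-45508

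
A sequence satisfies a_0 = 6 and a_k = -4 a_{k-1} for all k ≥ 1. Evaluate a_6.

a_1 = -4(6) = -24
a_2 = -4(-24) = 96
a_3 = -4(96) = -384
a_4 = -4(-384) = 1536
a_5 = -4(1536) = -6144
a_6 = -4(-6144) = 24576

24576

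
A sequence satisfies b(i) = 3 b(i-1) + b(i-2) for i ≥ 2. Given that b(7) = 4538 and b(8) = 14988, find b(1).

Rearranging, b(i-2) = b(i) - 3 b(i-1).
b(6) = 14988 - 3*4538 = 1374
b(5) = 4538 - 3*1374 = 416
b(4) = 1374 - 3*416 = 126
b(3) = 416 - 3*126 = 38
b(2) = 126 - 3*38 = 12
b(1) = 38 - 3*12 = 2

2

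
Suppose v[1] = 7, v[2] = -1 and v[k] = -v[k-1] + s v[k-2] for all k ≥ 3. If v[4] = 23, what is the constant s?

v[3] = 1 + 7s
v[4] = -1 - 8s
So -1 - 8s = 23, giving s = -3.

-3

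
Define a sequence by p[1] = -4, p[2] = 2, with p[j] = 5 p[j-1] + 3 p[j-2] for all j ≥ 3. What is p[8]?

p[3] = 5(2) + 3(-4) = -2
p[4] = 5(-2) + 3(2) = -4
p[5] = 5(-4) + 3(-2) = -26
p[6] = 5(-26) + 3(-4) = -142
p[7] = 5(-142) + 3(-26) = -788
p[8] = 5(-788) + 3(-142) = -4366

-4366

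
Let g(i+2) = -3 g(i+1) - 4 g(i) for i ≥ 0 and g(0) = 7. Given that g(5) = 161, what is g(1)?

-7

Let g(1) = x.
g(2) = -28 - 3x
g(3) = 84 + 5x
g(4) = -140 - 3x
g(5) = 84 - 11x
So 84 - 11x = 161, giving x = -7.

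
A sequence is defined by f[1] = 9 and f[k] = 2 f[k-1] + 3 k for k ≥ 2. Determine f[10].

9180

f[2] = 2*9 + 6 = 24
f[3] = 2*24 + 9 = 57
f[4] = 2*57 + 12 = 126
f[5] = 2*126 + 15 = 267
f[6] = 2*267 + 18 = 552
f[7] = 2*552 + 21 = 1125
f[8] = 2*1125 + 24 = 2274
f[9] = 2*2274 + 27 = 4575
f[10] = 2*4575 + 30 = 9180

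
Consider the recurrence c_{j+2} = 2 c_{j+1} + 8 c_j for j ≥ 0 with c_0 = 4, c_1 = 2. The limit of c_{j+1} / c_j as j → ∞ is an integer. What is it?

The characteristic equation is r^2 - 2r - 8 = 0, which factors as (r - 4)(r + 2) = 0.
So the roots are 4 and -2. Since |4| > |-2| and the coefficient of 4^j is non-zero, the ratio tends to 4.

4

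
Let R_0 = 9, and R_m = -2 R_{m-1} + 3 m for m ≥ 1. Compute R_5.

R_1 = -2(9) + 3 = -15
R_2 = -2(-15) + 6 = 36
R_3 = -2(36) + 9 = -63
R_4 = -2(-63) + 12 = 138
R_5 = -2(138) + 15 = -261

-261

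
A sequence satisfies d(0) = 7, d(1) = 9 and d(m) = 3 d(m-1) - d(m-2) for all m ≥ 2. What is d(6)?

911

d(2) = 3·9 - 7 = 20
d(3) = 3·20 - 9 = 51
d(4) = 3·51 - 20 = 133
d(5) = 3·133 - 51 = 348
d(6) = 3·348 - 133 = 911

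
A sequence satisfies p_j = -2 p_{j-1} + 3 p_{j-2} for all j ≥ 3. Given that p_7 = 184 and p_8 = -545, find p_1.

Rearranging, p_{j-2} = (p_j + 2 p_{j-1}) / 3.
p_6 = (-545 + 2(184)) / 3 = -177/3 = -59
p_5 = (184 + 2(-59)) / 3 = 66/3 = 22
p_4 = (-59 + 2(22)) / 3 = -15/3 = -5
p_3 = (22 + 2(-5)) / 3 = 12/3 = 4
p_2 = (-5 + 2(4)) / 3 = 3/3 = 1
p_1 = (4 + 2(1)) / 3 = 6/3 = 2

2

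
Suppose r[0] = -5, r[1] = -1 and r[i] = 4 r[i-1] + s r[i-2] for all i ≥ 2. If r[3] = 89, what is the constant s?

-5

r[2] = -4 - 5s
r[3] = -16 - 21s
So -16 - 21s = 89, giving s = -5.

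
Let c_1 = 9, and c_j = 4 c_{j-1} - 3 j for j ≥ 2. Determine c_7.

c_2 = 4*9 - 6 = 30
c_3 = 4*30 - 9 = 111
c_4 = 4*111 - 12 = 432
c_5 = 4*432 - 15 = 1713
c_6 = 4*1713 - 18 = 6834
c_7 = 4*6834 - 21 = 27315

27315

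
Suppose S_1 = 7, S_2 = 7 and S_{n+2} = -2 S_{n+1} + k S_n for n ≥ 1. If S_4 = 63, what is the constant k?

S_3 = -14 + 7k
S_4 = 28 - 7k
So 28 - 7k = 63, giving k = -5.

-5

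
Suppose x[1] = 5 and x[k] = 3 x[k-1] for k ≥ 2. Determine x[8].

10935

x[2] = 3(5) = 15
x[3] = 3(15) = 45
x[4] = 3(45) = 135
x[5] = 3(135) = 405
x[6] = 3(405) = 1215
x[7] = 3(1215) = 3645
x[8] = 3(3645) = 10935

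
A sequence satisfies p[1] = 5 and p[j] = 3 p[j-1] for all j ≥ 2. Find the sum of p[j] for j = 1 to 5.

p[2] = 3*5 = 15
p[3] = 3*15 = 45
p[4] = 3*45 = 135
p[5] = 3*135 = 405
Sum = 5 + 15 + 45 + 135 + 405 = 605

605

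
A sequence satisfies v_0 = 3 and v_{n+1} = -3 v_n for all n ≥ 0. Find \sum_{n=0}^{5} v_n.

v_1 = -3·3 = -9
v_2 = -3·(-9) = 27
v_3 = -3·27 = -81
v_4 = -3·(-81) = 243
v_5 = -3·243 = -729
Sum = 3 + (-9) + 27 + (-81) + 243 + (-729) = -546

-546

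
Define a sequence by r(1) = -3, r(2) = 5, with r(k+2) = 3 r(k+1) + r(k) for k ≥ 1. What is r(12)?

r(3) = 3·5 + (-3) = 12
r(4) = 3·12 + 5 = 41
r(5) = 3·41 + 12 = 135
r(6) = 3·135 + 41 = 446
r(7) = 3·446 + 135 = 1473
r(8) = 3·1473 + 446 = 4865
r(9) = 3·4865 + 1473 = 16068
r(10) = 3·16068 + 4865 = 53069
r(11) = 3·53069 + 16068 = 175275
r(12) = 3·175275 + 53069 = 578894

578894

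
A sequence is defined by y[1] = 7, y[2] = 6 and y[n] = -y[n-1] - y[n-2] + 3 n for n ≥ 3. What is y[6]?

y[3] = -6 - 7 + 9 = -4
y[4] = -(-4) - 6 + 12 = 10
y[5] = -10 - (-4) + 15 = 9
y[6] = -9 - 10 + 18 = -1

-1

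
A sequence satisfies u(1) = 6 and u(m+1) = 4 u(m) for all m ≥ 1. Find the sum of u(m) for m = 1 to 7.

32766

u(2) = 4*6 = 24
u(3) = 4*24 = 96
u(4) = 4*96 = 384
u(5) = 4*384 = 1536
u(6) = 4*1536 = 6144
u(7) = 4*6144 = 24576
Sum = 6 + 24 + 96 + 384 + 1536 + 6144 + 24576 = 32766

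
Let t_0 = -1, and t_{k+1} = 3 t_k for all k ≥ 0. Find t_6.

t_1 = 3(-1) = -3
t_2 = 3(-3) = -9
t_3 = 3(-9) = -27
t_4 = 3(-27) = -81
t_5 = 3(-81) = -243
t_6 = 3(-243) = -729

-729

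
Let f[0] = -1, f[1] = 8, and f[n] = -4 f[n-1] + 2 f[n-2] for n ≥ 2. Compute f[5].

3008

f[2] = -4·8 + 2·(-1) = -34
f[3] = -4·(-34) + 2·8 = 152
f[4] = -4·152 + 2·(-34) = -676
f[5] = -4·(-676) + 2·152 = 3008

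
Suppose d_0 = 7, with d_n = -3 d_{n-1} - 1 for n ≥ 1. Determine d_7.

-15856

d_1 = -3*7 - 1 = -22
d_2 = -3*(-22) - 1 = 65
d_3 = -3*65 - 1 = -196
d_4 = -3*(-196) - 1 = 587
d_5 = -3*587 - 1 = -1762
d_6 = -3*(-1762) - 1 = 5285
d_7 = -3*5285 - 1 = -15856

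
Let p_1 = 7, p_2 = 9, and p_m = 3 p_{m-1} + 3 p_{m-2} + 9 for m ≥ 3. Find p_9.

p_3 = 3·9 + 3·7 + 9 = 57
p_4 = 3·57 + 3·9 + 9 = 207
p_5 = 3·207 + 3·57 + 9 = 801
p_6 = 3·801 + 3·207 + 9 = 3033
p_7 = 3·3033 + 3·801 + 9 = 11511
p_8 = 3·11511 + 3·3033 + 9 = 43641
p_9 = 3·43641 + 3·11511 + 9 = 165465

165465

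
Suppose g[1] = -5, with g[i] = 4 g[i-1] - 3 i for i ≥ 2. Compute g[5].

g[2] = 4*(-5) - 6 = -26
g[3] = 4*(-26) - 9 = -113
g[4] = 4*(-113) - 12 = -464
g[5] = 4*(-464) - 15 = -1871

-1871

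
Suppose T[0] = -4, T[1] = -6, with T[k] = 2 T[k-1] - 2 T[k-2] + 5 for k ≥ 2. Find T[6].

21

T[2] = 2*(-6) - 2*(-4) + 5 = 1
T[3] = 2*1 - 2*(-6) + 5 = 19
T[4] = 2*19 - 2*1 + 5 = 41
T[5] = 2*41 - 2*19 + 5 = 49
T[6] = 2*49 - 2*41 + 5 = 21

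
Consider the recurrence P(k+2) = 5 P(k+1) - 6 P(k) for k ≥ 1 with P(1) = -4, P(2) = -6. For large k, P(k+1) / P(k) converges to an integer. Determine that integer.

The characteristic equation is r^2 - 5r + 6 = 0, which factors as (r - 3)(r - 2) = 0.
So the roots are 3 and 2. Since |3| > |2| and the coefficient of 3^k is non-zero, the ratio tends to 3.

3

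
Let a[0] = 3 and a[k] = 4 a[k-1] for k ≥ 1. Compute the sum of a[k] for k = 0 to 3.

255

a[1] = 4(3) = 12
a[2] = 4(12) = 48
a[3] = 4(48) = 192
Sum = 3 + 12 + 48 + 192 = 255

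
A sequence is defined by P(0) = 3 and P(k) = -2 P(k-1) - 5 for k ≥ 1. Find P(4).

P(1) = -2·3 - 5 = -11
P(2) = -2·(-11) - 5 = 17
P(3) = -2·17 - 5 = -39
P(4) = -2·(-39) - 5 = 73

73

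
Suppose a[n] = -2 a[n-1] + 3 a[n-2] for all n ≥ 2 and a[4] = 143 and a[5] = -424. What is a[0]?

3

Rearranging, a[n-2] = (a[n] + 2 a[n-1]) / 3.
a[3] = (-424 + 2(143)) / 3 = -138/3 = -46
a[2] = (143 + 2(-46)) / 3 = 51/3 = 17
a[1] = (-46 + 2(17)) / 3 = -12/3 = -4
a[0] = (17 + 2(-4)) / 3 = 9/3 = 3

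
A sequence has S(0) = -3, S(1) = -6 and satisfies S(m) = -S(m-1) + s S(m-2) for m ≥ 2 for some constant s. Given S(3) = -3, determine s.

S(2) = 6 - 3s
S(3) = -6 - 3s
So -6 - 3s = -3, giving s = -1.

-1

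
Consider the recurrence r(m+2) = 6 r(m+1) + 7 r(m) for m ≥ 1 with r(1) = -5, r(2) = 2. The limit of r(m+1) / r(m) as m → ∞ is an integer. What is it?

The characteristic equation is r^2 - 6r - 7 = 0, which factors as (r - 7)(r + 1) = 0.
So the roots are 7 and -1. Since |7| > |-1| and the coefficient of 7^m is non-zero, the ratio tends to 7.

7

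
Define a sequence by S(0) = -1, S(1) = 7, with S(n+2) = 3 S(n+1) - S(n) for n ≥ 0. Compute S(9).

S(2) = 3*7 - (-1) = 22
S(3) = 3*22 - 7 = 59
S(4) = 3*59 - 22 = 155
S(5) = 3*155 - 59 = 406
S(6) = 3*406 - 155 = 1063
S(7) = 3*1063 - 406 = 2783
S(8) = 3*2783 - 1063 = 7286
S(9) = 3*7286 - 2783 = 19075

19075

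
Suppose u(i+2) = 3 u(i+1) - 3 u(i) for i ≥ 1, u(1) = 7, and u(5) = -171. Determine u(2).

-5

Let u(2) = x.
u(3) = -21 + 3x
u(4) = -63 + 6x
u(5) = -126 + 9x
So -126 + 9x = -171, giving x = -5.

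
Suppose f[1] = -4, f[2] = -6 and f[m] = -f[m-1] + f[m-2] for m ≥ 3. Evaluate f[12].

f[3] = -(-6) + (-4) = 2
f[4] = -2 + (-6) = -8
f[5] = -(-8) + 2 = 10
f[6] = -10 + (-8) = -18
f[7] = -(-18) + 10 = 28
f[8] = -28 + (-18) = -46
f[9] = -(-46) + 28 = 74
f[10] = -74 + (-46) = -120
f[11] = -(-120) + 74 = 194
f[12] = -194 + (-120) = -314

-314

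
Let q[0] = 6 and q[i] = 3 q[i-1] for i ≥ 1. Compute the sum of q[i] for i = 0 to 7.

19680

q[1] = 3·6 = 18
q[2] = 3·18 = 54
q[3] = 3·54 = 162
q[4] = 3·162 = 486
q[5] = 3·486 = 1458
q[6] = 3·1458 = 4374
q[7] = 3·4374 = 13122
Sum = 6 + 18 + 54 + 162 + 486 + 1458 + 4374 + 13122 = 19680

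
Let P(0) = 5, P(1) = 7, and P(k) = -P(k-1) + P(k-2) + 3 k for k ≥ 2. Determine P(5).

23

P(2) = -7 + 5 + 6 = 4
P(3) = -4 + 7 + 9 = 12
P(4) = -12 + 4 + 12 = 4
P(5) = -4 + 12 + 15 = 23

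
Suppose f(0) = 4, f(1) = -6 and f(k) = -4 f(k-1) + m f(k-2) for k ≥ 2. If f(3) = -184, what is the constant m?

f(2) = 24 + 4m
f(3) = -96 - 22m
So -96 - 22m = -184, giving m = 4.

4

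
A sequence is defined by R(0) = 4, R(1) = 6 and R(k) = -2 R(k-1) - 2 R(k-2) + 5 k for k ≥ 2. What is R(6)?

R(2) = -2*6 - 2*4 + 10 = -10
R(3) = -2*(-10) - 2*6 + 15 = 23
R(4) = -2*23 - 2*(-10) + 20 = -6
R(5) = -2*(-6) - 2*23 + 25 = -9
R(6) = -2*(-9) - 2*(-6) + 30 = 60

60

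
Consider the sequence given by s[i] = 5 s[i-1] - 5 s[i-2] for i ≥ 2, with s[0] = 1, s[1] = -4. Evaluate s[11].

s[2] = 5*(-4) - 5*1 = -25
s[3] = 5*(-25) - 5*(-4) = -105
s[4] = 5*(-105) - 5*(-25) = -400
s[5] = 5*(-400) - 5*(-105) = -1475
s[6] = 5*(-1475) - 5*(-400) = -5375
s[7] = 5*(-5375) - 5*(-1475) = -19500
s[8] = 5*(-19500) - 5*(-5375) = -70625
s[9] = 5*(-70625) - 5*(-19500) = -255625
s[10] = 5*(-255625) - 5*(-70625) = -925000
s[11] = 5*(-925000) - 5*(-255625) = -3346875

-3346875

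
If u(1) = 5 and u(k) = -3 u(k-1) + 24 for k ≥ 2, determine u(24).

The fixed point is 24/(1 + 3) = 6, so u(k) - 6 = -3(u(k-1) - 6).
Hence u(k) = -1·(-3)^{k-1} + 6.
u(24) = -1·(-3)^{23} + 6 = -1·-94143178827 + 6 = 94143178833.

94143178833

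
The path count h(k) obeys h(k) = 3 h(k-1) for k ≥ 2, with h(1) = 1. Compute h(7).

729

h(2) = 3·1 = 3
h(3) = 3·3 = 9
h(4) = 3·9 = 27
h(5) = 3·27 = 81
h(6) = 3·81 = 243
h(7) = 3·243 = 729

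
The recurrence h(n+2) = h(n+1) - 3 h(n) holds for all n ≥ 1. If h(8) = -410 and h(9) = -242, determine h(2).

Rearranging, h(n-2) = (h(n) - h(n-1)) / -3.
h(7) = (-242 - (-410)) / -3 = 168/-3 = -56
h(6) = (-410 - (-56)) / -3 = -354/-3 = 118
h(5) = (-56 - 118) / -3 = -174/-3 = 58
h(4) = (118 - 58) / -3 = 60/-3 = -20
h(3) = (58 - (-20)) / -3 = 78/-3 = -26
h(2) = (-20 - (-26)) / -3 = 6/-3 = -2

-2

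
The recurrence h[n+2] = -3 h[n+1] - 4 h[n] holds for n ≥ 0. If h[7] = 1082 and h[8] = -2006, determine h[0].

-5

Rearranging, h[n-2] = (h[n] + 3 h[n-1]) / -4.
h[6] = (-2006 + 3(1082)) / -4 = 1240/-4 = -310
h[5] = (1082 + 3(-310)) / -4 = 152/-4 = -38
h[4] = (-310 + 3(-38)) / -4 = -424/-4 = 106
h[3] = (-38 + 3(106)) / -4 = 280/-4 = -70
h[2] = (106 + 3(-70)) / -4 = -104/-4 = 26
h[1] = (-70 + 3(26)) / -4 = 8/-4 = -2
h[0] = (26 + 3(-2)) / -4 = 20/-4 = -5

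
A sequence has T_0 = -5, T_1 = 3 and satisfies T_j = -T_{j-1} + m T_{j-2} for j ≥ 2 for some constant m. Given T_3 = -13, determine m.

T_2 = -3 - 5m
T_3 = 3 + 8m
So 3 + 8m = -13, giving m = -2.

-2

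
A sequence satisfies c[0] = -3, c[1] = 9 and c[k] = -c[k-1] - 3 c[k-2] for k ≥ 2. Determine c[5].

54

c[2] = -9 - 3*(-3) = 0
c[3] = -0 - 3*9 = -27
c[4] = -(-27) - 3*0 = 27
c[5] = -27 - 3*(-27) = 54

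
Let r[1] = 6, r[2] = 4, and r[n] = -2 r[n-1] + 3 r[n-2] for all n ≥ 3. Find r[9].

3286

r[3] = -2*4 + 3*6 = 10
r[4] = -2*10 + 3*4 = -8
r[5] = -2*(-8) + 3*10 = 46
r[6] = -2*46 + 3*(-8) = -116
r[7] = -2*(-116) + 3*46 = 370
r[8] = -2*370 + 3*(-116) = -1088
r[9] = -2*(-1088) + 3*370 = 3286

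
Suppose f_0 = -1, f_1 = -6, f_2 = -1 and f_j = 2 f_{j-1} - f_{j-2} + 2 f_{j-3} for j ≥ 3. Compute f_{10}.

-409

f_3 = 2*(-1) - (-6) + 2*(-1) = 2
f_4 = 2*2 - (-1) + 2*(-6) = -7
f_5 = 2*(-7) - 2 + 2*(-1) = -18
f_6 = 2*(-18) - (-7) + 2*2 = -25
f_7 = 2*(-25) - (-18) + 2*(-7) = -46
f_8 = 2*(-46) - (-25) + 2*(-18) = -103
f_9 = 2*(-103) - (-46) + 2*(-25) = -210
f_{10} = 2*(-210) - (-103) + 2*(-46) = -409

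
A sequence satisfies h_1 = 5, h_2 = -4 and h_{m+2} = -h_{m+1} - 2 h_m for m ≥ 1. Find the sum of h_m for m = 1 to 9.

h_3 = -(-4) - 2*5 = -6
h_4 = -(-6) - 2*(-4) = 14
h_5 = -14 - 2*(-6) = -2
h_6 = -(-2) - 2*14 = -26
h_7 = -(-26) - 2*(-2) = 30
h_8 = -30 - 2*(-26) = 22
h_9 = -22 - 2*30 = -82
Sum = 5 + (-4) + (-6) + 14 + (-2) + (-26) + 30 + 22 + (-82) = -49

-49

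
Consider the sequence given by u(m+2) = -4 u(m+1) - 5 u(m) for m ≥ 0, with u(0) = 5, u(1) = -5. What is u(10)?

14395

u(2) = -4(-5) - 5(5) = -5
u(3) = -4(-5) - 5(-5) = 45
u(4) = -4(45) - 5(-5) = -155
u(5) = -4(-155) - 5(45) = 395
u(6) = -4(395) - 5(-155) = -805
u(7) = -4(-805) - 5(395) = 1245
u(8) = -4(1245) - 5(-805) = -955
u(9) = -4(-955) - 5(1245) = -2405
u(10) = -4(-2405) - 5(-955) = 14395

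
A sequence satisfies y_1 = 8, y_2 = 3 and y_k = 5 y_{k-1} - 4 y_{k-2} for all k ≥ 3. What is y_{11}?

y_3 = 5*3 - 4*8 = -17
y_4 = 5*(-17) - 4*3 = -97
y_5 = 5*(-97) - 4*(-17) = -417
y_6 = 5*(-417) - 4*(-97) = -1697
y_7 = 5*(-1697) - 4*(-417) = -6817
y_8 = 5*(-6817) - 4*(-1697) = -27297
y_9 = 5*(-27297) - 4*(-6817) = -109217
y_{10} = 5*(-109217) - 4*(-27297) = -436897
y_{11} = 5*(-436897) - 4*(-109217) = -1747617

-1747617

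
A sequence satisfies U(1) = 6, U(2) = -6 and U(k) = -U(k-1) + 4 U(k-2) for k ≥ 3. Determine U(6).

-390

U(3) = -(-6) + 4·6 = 30
U(4) = -30 + 4·(-6) = -54
U(5) = -(-54) + 4·30 = 174
U(6) = -174 + 4·(-54) = -390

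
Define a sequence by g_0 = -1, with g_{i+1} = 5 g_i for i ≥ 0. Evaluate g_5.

g_1 = 5*(-1) = -5
g_2 = 5*(-5) = -25
g_3 = 5*(-25) = -125
g_4 = 5*(-125) = -625
g_5 = 5*(-625) = -3125

-3125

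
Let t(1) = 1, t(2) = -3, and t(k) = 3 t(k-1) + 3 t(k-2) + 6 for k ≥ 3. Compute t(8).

-147

t(3) = 3*(-3) + 3*1 + 6 = 0
t(4) = 3*0 + 3*(-3) + 6 = -3
t(5) = 3*(-3) + 3*0 + 6 = -3
t(6) = 3*(-3) + 3*(-3) + 6 = -12
t(7) = 3*(-12) + 3*(-3) + 6 = -39
t(8) = 3*(-39) + 3*(-12) + 6 = -147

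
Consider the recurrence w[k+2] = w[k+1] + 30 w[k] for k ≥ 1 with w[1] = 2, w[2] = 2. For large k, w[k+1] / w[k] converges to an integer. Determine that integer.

6

The characteristic equation is r^2 - r - 30 = 0, which factors as (r - 6)(r + 5) = 0.
So the roots are 6 and -5. Since |6| > |-5| and the coefficient of 6^k is non-zero, the ratio tends to 6.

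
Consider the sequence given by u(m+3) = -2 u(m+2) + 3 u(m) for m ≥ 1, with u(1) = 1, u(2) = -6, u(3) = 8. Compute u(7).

-55

u(4) = -2(8) + 3(1) = -13
u(5) = -2(-13) + 3(-6) = 8
u(6) = -2(8) + 3(8) = 8
u(7) = -2(8) + 3(-13) = -55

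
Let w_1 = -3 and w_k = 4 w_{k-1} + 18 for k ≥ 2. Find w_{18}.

51539607546

The fixed point is 18/(1 - 4) = -6, so w_k + 6 = 4(w_{k-1} + 6).
Hence w_k = 3·4^{k-1} - 6.
w_{18} = 3·4^{17} - 6 = 3·17179869184 - 6 = 51539607546.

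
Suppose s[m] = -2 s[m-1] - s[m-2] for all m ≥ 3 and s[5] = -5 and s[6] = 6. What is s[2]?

2

Rearranging, s[m-2] = -(s[m] + 2 s[m-1]).
s[4] = -(6 + 2(-5)) = 4
s[3] = -(-5 + 2(4)) = -3
s[2] = -(4 + 2(-3)) = 2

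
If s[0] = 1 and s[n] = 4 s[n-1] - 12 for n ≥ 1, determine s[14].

The fixed point is -12/(1 - 4) = 4, so s[n] - 4 = 4(s[n-1] - 4).
Hence s[n] = -3·4^n + 4.
s[14] = -3·4^{14} + 4 = -3·268435456 + 4 = -805306364.

-805306364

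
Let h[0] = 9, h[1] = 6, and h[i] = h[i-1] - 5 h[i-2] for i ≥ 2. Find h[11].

-34809

h[2] = 6 - 5(9) = -39
h[3] = (-39) - 5(6) = -69
h[4] = (-69) - 5(-39) = 126
h[5] = 126 - 5(-69) = 471
h[6] = 471 - 5(126) = -159
h[7] = (-159) - 5(471) = -2514
h[8] = (-2514) - 5(-159) = -1719
h[9] = (-1719) - 5(-2514) = 10851
h[10] = 10851 - 5(-1719) = 19446
h[11] = 19446 - 5(10851) = -34809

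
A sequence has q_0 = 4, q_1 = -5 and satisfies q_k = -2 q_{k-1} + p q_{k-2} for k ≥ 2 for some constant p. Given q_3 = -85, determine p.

q_2 = 10 + 4p
q_3 = -20 - 13p
So -20 - 13p = -85, giving p = 5.

5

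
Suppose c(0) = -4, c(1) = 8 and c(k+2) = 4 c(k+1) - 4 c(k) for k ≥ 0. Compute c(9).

34816

c(2) = 4(8) - 4(-4) = 48
c(3) = 4(48) - 4(8) = 160
c(4) = 4(160) - 4(48) = 448
c(5) = 4(448) - 4(160) = 1152
c(6) = 4(1152) - 4(448) = 2816
c(7) = 4(2816) - 4(1152) = 6656
c(8) = 4(6656) - 4(2816) = 15360
c(9) = 4(15360) - 4(6656) = 34816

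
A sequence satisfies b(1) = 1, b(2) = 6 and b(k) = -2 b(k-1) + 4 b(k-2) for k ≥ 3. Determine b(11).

b(3) = -2*6 + 4*1 = -8
b(4) = -2*(-8) + 4*6 = 40
b(5) = -2*40 + 4*(-8) = -112
b(6) = -2*(-112) + 4*40 = 384
b(7) = -2*384 + 4*(-112) = -1216
b(8) = -2*(-1216) + 4*384 = 3968
b(9) = -2*3968 + 4*(-1216) = -12800
b(10) = -2*(-12800) + 4*3968 = 41472
b(11) = -2*41472 + 4*(-12800) = -134144

-134144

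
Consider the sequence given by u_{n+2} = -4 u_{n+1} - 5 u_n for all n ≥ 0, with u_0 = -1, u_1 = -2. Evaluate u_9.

4078

u_2 = -4*(-2) - 5*(-1) = 13
u_3 = -4*13 - 5*(-2) = -42
u_4 = -4*(-42) - 5*13 = 103
u_5 = -4*103 - 5*(-42) = -202
u_6 = -4*(-202) - 5*103 = 293
u_7 = -4*293 - 5*(-202) = -162
u_8 = -4*(-162) - 5*293 = -817
u_9 = -4*(-817) - 5*(-162) = 4078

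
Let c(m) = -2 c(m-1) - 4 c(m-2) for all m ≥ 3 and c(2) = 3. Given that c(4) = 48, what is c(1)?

Let c(1) = x.
c(3) = -6 - 4x
c(4) = 8x
So 8x = 48, giving x = 6.

6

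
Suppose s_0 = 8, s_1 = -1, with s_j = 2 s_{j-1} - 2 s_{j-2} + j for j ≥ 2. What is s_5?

23

s_2 = 2·(-1) - 2·8 + 2 = -16
s_3 = 2·(-16) - 2·(-1) + 3 = -27
s_4 = 2·(-27) - 2·(-16) + 4 = -18
s_5 = 2·(-18) - 2·(-27) + 5 = 23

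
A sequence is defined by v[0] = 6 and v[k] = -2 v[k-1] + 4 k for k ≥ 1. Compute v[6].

v[1] = -2*6 + 4 = -8
v[2] = -2*(-8) + 8 = 24
v[3] = -2*24 + 12 = -36
v[4] = -2*(-36) + 16 = 88
v[5] = -2*88 + 20 = -156
v[6] = -2*(-156) + 24 = 336

336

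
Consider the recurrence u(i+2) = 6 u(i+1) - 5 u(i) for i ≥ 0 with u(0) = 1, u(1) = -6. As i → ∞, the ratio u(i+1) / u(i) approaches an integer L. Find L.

The characteristic equation is r^2 - 6r + 5 = 0, which factors as (r - 5)(r - 1) = 0.
So the roots are 5 and 1. Since |5| > |1| and the coefficient of 5^i is non-zero, the ratio tends to 5.

5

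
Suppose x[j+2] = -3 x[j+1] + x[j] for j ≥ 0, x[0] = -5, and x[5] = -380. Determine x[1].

-5

Let x[1] = z.
x[2] = -5 - 3z
x[3] = 15 + 10z
x[4] = -50 - 33z
x[5] = 165 + 109z
So 165 + 109z = -380, giving z = -5.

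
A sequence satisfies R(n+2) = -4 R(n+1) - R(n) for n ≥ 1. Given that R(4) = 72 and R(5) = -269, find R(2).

4

Rearranging, R(n-2) = -(R(n) + 4 R(n-1)).
R(3) = -(-269 + 4(72)) = -19
R(2) = -(72 + 4(-19)) = 4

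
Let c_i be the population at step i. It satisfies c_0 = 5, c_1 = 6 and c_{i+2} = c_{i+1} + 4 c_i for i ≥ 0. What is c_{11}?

104114

c_2 = 6 + 4(5) = 26
c_3 = 26 + 4(6) = 50
c_4 = 50 + 4(26) = 154
c_5 = 154 + 4(50) = 354
c_6 = 354 + 4(154) = 970
c_7 = 970 + 4(354) = 2386
c_8 = 2386 + 4(970) = 6266
c_9 = 6266 + 4(2386) = 15810
c_{10} = 15810 + 4(6266) = 40874
c_{11} = 40874 + 4(15810) = 104114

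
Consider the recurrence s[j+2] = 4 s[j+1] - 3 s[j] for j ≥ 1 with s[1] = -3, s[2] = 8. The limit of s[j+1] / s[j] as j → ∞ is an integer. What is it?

The characteristic equation is r^2 - 4r + 3 = 0, which factors as (r - 3)(r - 1) = 0.
So the roots are 3 and 1. Since |3| > |1| and the coefficient of 3^j is non-zero, the ratio tends to 3.

3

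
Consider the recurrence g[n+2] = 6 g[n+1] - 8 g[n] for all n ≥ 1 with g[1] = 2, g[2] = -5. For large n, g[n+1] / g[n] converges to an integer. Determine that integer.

The characteristic equation is r^2 - 6r + 8 = 0, which factors as (r - 4)(r - 2) = 0.
So the roots are 4 and 2. Since |4| > |2| and the coefficient of 4^n is non-zero, the ratio tends to 4.

4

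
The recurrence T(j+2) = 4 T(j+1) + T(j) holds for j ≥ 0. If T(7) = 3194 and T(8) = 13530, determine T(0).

-6

Rearranging, T(j-2) = T(j) - 4 T(j-1).
T(6) = 13530 - 4*3194 = 754
T(5) = 3194 - 4*754 = 178
T(4) = 754 - 4*178 = 42
T(3) = 178 - 4*42 = 10
T(2) = 42 - 4*10 = 2
T(1) = 10 - 4*2 = 2
T(0) = 2 - 4*2 = -6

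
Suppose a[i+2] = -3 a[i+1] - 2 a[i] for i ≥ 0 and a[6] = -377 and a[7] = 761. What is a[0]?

Rearranging, a[i-2] = (a[i] + 3 a[i-1]) / -2.
a[5] = (761 + 3·(-377)) / -2 = -370/-2 = 185
a[4] = (-377 + 3·185) / -2 = 178/-2 = -89
a[3] = (185 + 3·(-89)) / -2 = -82/-2 = 41
a[2] = (-89 + 3·41) / -2 = 34/-2 = -17
a[1] = (41 + 3·(-17)) / -2 = -10/-2 = 5
a[0] = (-17 + 3·5) / -2 = -2/-2 = 1

1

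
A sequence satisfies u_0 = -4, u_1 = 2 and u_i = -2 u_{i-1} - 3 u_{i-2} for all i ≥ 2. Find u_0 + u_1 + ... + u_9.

u_2 = -2(2) - 3(-4) = 8
u_3 = -2(8) - 3(2) = -22
u_4 = -2(-22) - 3(8) = 20
u_5 = -2(20) - 3(-22) = 26
u_6 = -2(26) - 3(20) = -112
u_7 = -2(-112) - 3(26) = 146
u_8 = -2(146) - 3(-112) = 44
u_9 = -2(44) - 3(146) = -526
Sum = (-4) + 2 + 8 + (-22) + 20 + 26 + (-112) + 146 + 44 + (-526) = -418

-418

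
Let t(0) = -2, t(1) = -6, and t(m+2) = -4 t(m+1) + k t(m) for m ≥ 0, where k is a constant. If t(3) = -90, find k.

3

t(2) = 24 - 2k
t(3) = -96 + 2k
So -96 + 2k = -90, giving k = 3.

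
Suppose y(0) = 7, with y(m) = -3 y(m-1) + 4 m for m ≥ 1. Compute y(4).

511

y(1) = -3·7 + 4 = -17
y(2) = -3·(-17) + 8 = 59
y(3) = -3·59 + 12 = -165
y(4) = -3·(-165) + 16 = 511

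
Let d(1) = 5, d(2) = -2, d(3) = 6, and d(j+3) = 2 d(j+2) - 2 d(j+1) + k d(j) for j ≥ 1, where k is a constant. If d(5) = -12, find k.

-4

d(4) = 16 + 5k
d(5) = 20 + 8k
So 20 + 8k = -12, giving k = -4.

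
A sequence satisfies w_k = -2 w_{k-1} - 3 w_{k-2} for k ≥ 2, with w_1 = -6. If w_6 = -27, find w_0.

1

Let w_0 = y.
w_2 = 12 - 3y
w_3 = -6 + 6y
w_4 = -24 - 3y
w_5 = 66 - 12y
w_6 = -60 + 33y
So -60 + 33y = -27, giving y = 1.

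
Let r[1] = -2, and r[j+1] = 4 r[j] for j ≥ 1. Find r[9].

-131072

r[2] = 4(-2) = -8
r[3] = 4(-8) = -32
r[4] = 4(-32) = -128
r[5] = 4(-128) = -512
r[6] = 4(-512) = -2048
r[7] = 4(-2048) = -8192
r[8] = 4(-8192) = -32768
r[9] = 4(-32768) = -131072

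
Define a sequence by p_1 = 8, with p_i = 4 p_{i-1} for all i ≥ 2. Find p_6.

p_2 = 4·8 = 32
p_3 = 4·32 = 128
p_4 = 4·128 = 512
p_5 = 4·512 = 2048
p_6 = 4·2048 = 8192

8192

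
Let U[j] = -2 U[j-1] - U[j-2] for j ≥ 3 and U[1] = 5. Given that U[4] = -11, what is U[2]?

-7

Let U[2] = x.
U[3] = -5 - 2x
U[4] = 10 + 3x
So 10 + 3x = -11, giving x = -7.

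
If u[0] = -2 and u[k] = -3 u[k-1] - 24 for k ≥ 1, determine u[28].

The fixed point is -24/(1 + 3) = -6, so u[k] + 6 = -3(u[k-1] + 6).
Hence u[k] = 4·(-3)^k - 6.
u[28] = 4·(-3)^{28} - 6 = 4·22876792454961 - 6 = 91507169819838.

91507169819838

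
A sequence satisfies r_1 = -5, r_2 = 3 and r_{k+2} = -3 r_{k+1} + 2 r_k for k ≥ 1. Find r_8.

10239

r_3 = -3*3 + 2*(-5) = -19
r_4 = -3*(-19) + 2*3 = 63
r_5 = -3*63 + 2*(-19) = -227
r_6 = -3*(-227) + 2*63 = 807
r_7 = -3*807 + 2*(-227) = -2875
r_8 = -3*(-2875) + 2*807 = 10239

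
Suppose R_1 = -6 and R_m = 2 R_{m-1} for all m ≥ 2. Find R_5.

-96

R_2 = 2·(-6) = -12
R_3 = 2·(-12) = -24
R_4 = 2·(-24) = -48
R_5 = 2·(-48) = -96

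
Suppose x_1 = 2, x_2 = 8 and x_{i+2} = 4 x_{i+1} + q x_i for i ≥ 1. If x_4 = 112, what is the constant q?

-1

x_3 = 32 + 2q
x_4 = 128 + 16q
So 128 + 16q = 112, giving q = -1.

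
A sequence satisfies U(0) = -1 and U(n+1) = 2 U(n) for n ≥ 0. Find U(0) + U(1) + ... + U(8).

-511

U(1) = 2*(-1) = -2
U(2) = 2*(-2) = -4
U(3) = 2*(-4) = -8
U(4) = 2*(-8) = -16
U(5) = 2*(-16) = -32
U(6) = 2*(-32) = -64
U(7) = 2*(-64) = -128
U(8) = 2*(-128) = -256
Sum = (-1) + (-2) + (-4) + (-8) + (-16) + (-32) + (-64) + (-128) + (-256) = -511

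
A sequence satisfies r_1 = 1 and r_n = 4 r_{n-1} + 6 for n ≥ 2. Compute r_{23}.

The fixed point is 6/(1 - 4) = -2, so r_n + 2 = 4(r_{n-1} + 2).
Hence r_n = 3·4^{n-1} - 2.
r_{23} = 3·4^{22} - 2 = 3·17592186044416 - 2 = 52776558133246.

52776558133246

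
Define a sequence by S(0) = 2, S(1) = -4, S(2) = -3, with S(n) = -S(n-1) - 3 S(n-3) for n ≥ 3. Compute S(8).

S(3) = -(-3) - 3*2 = -3
S(4) = -(-3) - 3*(-4) = 15
S(5) = -15 - 3*(-3) = -6
S(6) = -(-6) - 3*(-3) = 15
S(7) = -15 - 3*15 = -60
S(8) = -(-60) - 3*(-6) = 78

78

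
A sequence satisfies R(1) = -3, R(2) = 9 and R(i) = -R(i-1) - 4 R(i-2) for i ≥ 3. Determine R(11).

-4797

R(3) = -9 - 4(-3) = 3
R(4) = -3 - 4(9) = -39
R(5) = -(-39) - 4(3) = 27
R(6) = -27 - 4(-39) = 129
R(7) = -129 - 4(27) = -237
R(8) = -(-237) - 4(129) = -279
R(9) = -(-279) - 4(-237) = 1227
R(10) = -1227 - 4(-279) = -111
R(11) = -(-111) - 4(1227) = -4797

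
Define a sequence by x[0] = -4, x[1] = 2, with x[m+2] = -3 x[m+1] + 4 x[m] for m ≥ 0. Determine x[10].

x[2] = -3·2 + 4·(-4) = -22
x[3] = -3·(-22) + 4·2 = 74
x[4] = -3·74 + 4·(-22) = -310
x[5] = -3·(-310) + 4·74 = 1226
x[6] = -3·1226 + 4·(-310) = -4918
x[7] = -3·(-4918) + 4·1226 = 19658
x[8] = -3·19658 + 4·(-4918) = -78646
x[9] = -3·(-78646) + 4·19658 = 314570
x[10] = -3·314570 + 4·(-78646) = -1258294

-1258294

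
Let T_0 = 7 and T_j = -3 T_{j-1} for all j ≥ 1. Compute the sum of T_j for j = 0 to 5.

-1274

T_1 = -3(7) = -21
T_2 = -3(-21) = 63
T_3 = -3(63) = -189
T_4 = -3(-189) = 567
T_5 = -3(567) = -1701
Sum = 7 + (-21) + 63 + (-189) + 567 + (-1701) = -1274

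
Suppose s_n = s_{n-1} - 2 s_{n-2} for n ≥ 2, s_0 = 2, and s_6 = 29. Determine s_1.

Let s_1 = z.
s_2 = -4 + z
s_3 = -4 - z
s_4 = 4 - 3z
s_5 = 12 - z
s_6 = 4 + 5z
So 4 + 5z = 29, giving z = 5.

5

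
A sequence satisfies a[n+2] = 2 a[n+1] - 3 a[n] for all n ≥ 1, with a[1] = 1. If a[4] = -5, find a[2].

Let a[2] = y.
a[3] = -3 + 2y
a[4] = -6 + y
So -6 + y = -5, giving y = 1.

1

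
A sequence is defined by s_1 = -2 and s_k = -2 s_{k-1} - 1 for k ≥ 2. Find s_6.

s_2 = -2(-2) - 1 = 3
s_3 = -2(3) - 1 = -7
s_4 = -2(-7) - 1 = 13
s_5 = -2(13) - 1 = -27
s_6 = -2(-27) - 1 = 53

53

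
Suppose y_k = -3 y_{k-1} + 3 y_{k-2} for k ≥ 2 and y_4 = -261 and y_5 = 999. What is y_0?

Rearranging, y_{k-2} = (y_k + 3 y_{k-1}) / 3.
y_3 = (999 + 3(-261)) / 3 = 216/3 = 72
y_2 = (-261 + 3(72)) / 3 = -45/3 = -15
y_1 = (72 + 3(-15)) / 3 = 27/3 = 9
y_0 = (-15 + 3(9)) / 3 = 12/3 = 4

4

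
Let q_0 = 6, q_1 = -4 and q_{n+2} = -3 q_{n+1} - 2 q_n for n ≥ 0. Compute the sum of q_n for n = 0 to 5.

q_2 = -3·(-4) - 2·6 = 0
q_3 = -3·0 - 2·(-4) = 8
q_4 = -3·8 - 2·0 = -24
q_5 = -3·(-24) - 2·8 = 56
Sum = 6 + (-4) + 0 + 8 + (-24) + 56 = 42

42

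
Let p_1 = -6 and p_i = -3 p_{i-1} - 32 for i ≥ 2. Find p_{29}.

45753584909914

The fixed point is -32/(1 + 3) = -8, so p_i + 8 = -3(p_{i-1} + 8).
Hence p_i = 2·(-3)^{i-1} - 8.
p_{29} = 2·(-3)^{28} - 8 = 2·22876792454961 - 8 = 45753584909914.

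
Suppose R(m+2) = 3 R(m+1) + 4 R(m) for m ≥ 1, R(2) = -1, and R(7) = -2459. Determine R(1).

Let R(1) = z.
R(3) = -3 + 4z
R(4) = -13 + 12z
R(5) = -51 + 52z
R(6) = -205 + 204z
R(7) = -819 + 820z
So -819 + 820z = -2459, giving z = -2.

-2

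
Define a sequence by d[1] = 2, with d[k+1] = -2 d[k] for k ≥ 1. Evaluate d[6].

d[2] = -2*2 = -4
d[3] = -2*(-4) = 8
d[4] = -2*8 = -16
d[5] = -2*(-16) = 32
d[6] = -2*32 = -64

-64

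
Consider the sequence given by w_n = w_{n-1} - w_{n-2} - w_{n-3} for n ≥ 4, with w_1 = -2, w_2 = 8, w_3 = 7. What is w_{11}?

-45

w_4 = 7 - 8 - (-2) = 1
w_5 = 1 - 7 - 8 = -14
w_6 = (-14) - 1 - 7 = -22
w_7 = (-22) - (-14) - 1 = -9
w_8 = (-9) - (-22) - (-14) = 27
w_9 = 27 - (-9) - (-22) = 58
w_{10} = 58 - 27 - (-9) = 40
w_{11} = 40 - 58 - 27 = -45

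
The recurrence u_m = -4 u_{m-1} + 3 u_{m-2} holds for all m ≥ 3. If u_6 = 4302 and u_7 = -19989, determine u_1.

-7

Rearranging, u_{m-2} = (u_m + 4 u_{m-1}) / 3.
u_5 = (-19989 + 4·4302) / 3 = -2781/3 = -927
u_4 = (4302 + 4·(-927)) / 3 = 594/3 = 198
u_3 = (-927 + 4·198) / 3 = -135/3 = -45
u_2 = (198 + 4·(-45)) / 3 = 18/3 = 6
u_1 = (-45 + 4·6) / 3 = -21/3 = -7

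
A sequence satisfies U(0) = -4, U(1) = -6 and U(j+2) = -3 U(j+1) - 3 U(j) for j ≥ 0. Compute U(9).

U(2) = -3*(-6) - 3*(-4) = 30
U(3) = -3*30 - 3*(-6) = -72
U(4) = -3*(-72) - 3*30 = 126
U(5) = -3*126 - 3*(-72) = -162
U(6) = -3*(-162) - 3*126 = 108
U(7) = -3*108 - 3*(-162) = 162
U(8) = -3*162 - 3*108 = -810
U(9) = -3*(-810) - 3*162 = 1944

1944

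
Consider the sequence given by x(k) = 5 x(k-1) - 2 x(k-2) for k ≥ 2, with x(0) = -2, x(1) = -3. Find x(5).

x(2) = 5(-3) - 2(-2) = -11
x(3) = 5(-11) - 2(-3) = -49
x(4) = 5(-49) - 2(-11) = -223
x(5) = 5(-223) - 2(-49) = -1017

-1017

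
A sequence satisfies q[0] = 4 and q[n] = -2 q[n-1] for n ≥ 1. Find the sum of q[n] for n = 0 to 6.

q[1] = -2·4 = -8
q[2] = -2·(-8) = 16
q[3] = -2·16 = -32
q[4] = -2·(-32) = 64
q[5] = -2·64 = -128
q[6] = -2·(-128) = 256
Sum = 4 + (-8) + 16 + (-32) + 64 + (-128) + 256 = 172

172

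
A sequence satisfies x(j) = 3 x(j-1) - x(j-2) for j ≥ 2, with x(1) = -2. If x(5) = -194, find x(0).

4

Let x(0) = v.
x(2) = -6 - v
x(3) = -16 - 3v
x(4) = -42 - 8v
x(5) = -110 - 21v
So -110 - 21v = -194, giving v = 4.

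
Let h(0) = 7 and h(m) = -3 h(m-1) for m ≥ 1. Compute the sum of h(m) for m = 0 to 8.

34447

h(1) = -3*7 = -21
h(2) = -3*(-21) = 63
h(3) = -3*63 = -189
h(4) = -3*(-189) = 567
h(5) = -3*567 = -1701
h(6) = -3*(-1701) = 5103
h(7) = -3*5103 = -15309
h(8) = -3*(-15309) = 45927
Sum = 7 + (-21) + 63 + (-189) + 567 + (-1701) + 5103 + (-15309) + 45927 = 34447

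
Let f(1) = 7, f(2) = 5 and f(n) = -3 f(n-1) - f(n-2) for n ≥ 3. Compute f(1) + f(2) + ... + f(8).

2100

f(3) = -3(5) - 7 = -22
f(4) = -3(-22) - 5 = 61
f(5) = -3(61) - (-22) = -161
f(6) = -3(-161) - 61 = 422
f(7) = -3(422) - (-161) = -1105
f(8) = -3(-1105) - 422 = 2893
Sum = 7 + 5 + (-22) + 61 + (-161) + 422 + (-1105) + 2893 = 2100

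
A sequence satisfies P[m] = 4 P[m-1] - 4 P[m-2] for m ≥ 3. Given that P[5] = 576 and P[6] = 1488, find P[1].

Rearranging, P[m-2] = (P[m] - 4 P[m-1]) / -4.
P[4] = (1488 - 4*576) / -4 = -816/-4 = 204
P[3] = (576 - 4*204) / -4 = -240/-4 = 60
P[2] = (204 - 4*60) / -4 = -36/-4 = 9
P[1] = (60 - 4*9) / -4 = 24/-4 = -6

-6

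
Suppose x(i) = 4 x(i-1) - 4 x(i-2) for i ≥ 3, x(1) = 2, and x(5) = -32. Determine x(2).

Let x(2) = v.
x(3) = -8 + 4v
x(4) = -32 + 12v
x(5) = -96 + 32v
So -96 + 32v = -32, giving v = 2.

2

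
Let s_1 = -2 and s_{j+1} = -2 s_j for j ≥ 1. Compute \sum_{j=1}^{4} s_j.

10

s_2 = -2(-2) = 4
s_3 = -2(4) = -8
s_4 = -2(-8) = 16
Sum = (-2) + 4 + (-8) + 16 = 10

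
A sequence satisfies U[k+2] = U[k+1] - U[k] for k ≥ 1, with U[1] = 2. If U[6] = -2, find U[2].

Let U[2] = v.
U[3] = -2 + v
U[4] = -2
U[5] = -v
U[6] = 2 - v
So 2 - v = -2, giving v = 4.

4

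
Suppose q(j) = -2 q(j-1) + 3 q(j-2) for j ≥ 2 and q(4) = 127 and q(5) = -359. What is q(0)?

7

Rearranging, q(j-2) = (q(j) + 2 q(j-1)) / 3.
q(3) = (-359 + 2*127) / 3 = -105/3 = -35
q(2) = (127 + 2*(-35)) / 3 = 57/3 = 19
q(1) = (-35 + 2*19) / 3 = 3/3 = 1
q(0) = (19 + 2*1) / 3 = 21/3 = 7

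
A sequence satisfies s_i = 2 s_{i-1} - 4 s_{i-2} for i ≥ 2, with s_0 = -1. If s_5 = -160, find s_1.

8

Let s_1 = v.
s_2 = 4 + 2v
s_3 = 8
s_4 = -8v
s_5 = -32 - 16v
So -32 - 16v = -160, giving v = 8.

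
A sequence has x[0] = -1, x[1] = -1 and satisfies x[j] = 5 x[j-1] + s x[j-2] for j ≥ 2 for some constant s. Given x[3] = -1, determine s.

-4

x[2] = -5 - s
x[3] = -25 - 6s
So -25 - 6s = -1, giving s = -4.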